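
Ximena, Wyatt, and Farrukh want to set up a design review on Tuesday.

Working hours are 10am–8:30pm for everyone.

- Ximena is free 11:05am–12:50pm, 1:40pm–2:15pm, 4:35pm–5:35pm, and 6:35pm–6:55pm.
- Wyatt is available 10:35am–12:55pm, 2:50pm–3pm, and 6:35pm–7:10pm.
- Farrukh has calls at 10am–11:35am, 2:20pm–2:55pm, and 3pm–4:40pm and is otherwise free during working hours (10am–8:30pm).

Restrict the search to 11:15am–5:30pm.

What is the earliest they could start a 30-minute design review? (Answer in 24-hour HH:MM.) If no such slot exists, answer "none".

Farrukh free within 10:00–20:30: 11:35–14:20, 14:55–15:00, 16:40–20:30.
Ximena ∩ Wyatt: 11:05–12:50, 18:35–18:55.
Ximena ∩ Wyatt ∩ Farrukh: 11:35–12:50, 18:35–18:55.
Restricted to 11:15–17:30: 11:35–12:50.
Windows ≥ 30 min: 11:35–12:50.
Earliest such window starts at 11:35.

11:35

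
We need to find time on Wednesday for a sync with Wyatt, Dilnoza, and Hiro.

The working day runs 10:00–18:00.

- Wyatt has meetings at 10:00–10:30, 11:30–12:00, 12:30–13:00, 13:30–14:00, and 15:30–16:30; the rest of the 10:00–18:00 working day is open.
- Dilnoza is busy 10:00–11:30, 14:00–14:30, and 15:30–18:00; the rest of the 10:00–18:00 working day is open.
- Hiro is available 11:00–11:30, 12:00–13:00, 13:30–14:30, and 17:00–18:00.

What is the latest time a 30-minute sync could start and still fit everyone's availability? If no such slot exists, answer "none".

12:00

Wyatt free within 10:00–18:00: 10:30–11:30, 12:00–12:30, 13:00–13:30, 14:00–15:30, 16:30–18:00.
Dilnoza free within 10:00–18:00: 11:30–14:00, 14:30–15:30.
Wyatt ∩ Dilnoza: 12:00–12:30, 13:00–13:30, 14:30–15:30.
Wyatt ∩ Dilnoza ∩ Hiro: 12:00–12:30.
Windows ≥ 30 min: 12:00–12:30.
Latest start in the last window 12:00–12:30 is 12:30 − 30 min = 12:00.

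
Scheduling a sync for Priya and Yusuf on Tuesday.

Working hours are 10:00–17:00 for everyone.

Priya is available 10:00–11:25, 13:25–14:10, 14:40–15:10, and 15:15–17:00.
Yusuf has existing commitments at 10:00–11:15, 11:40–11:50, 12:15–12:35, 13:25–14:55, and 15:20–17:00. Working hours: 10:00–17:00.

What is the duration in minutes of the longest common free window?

15 minutes

Yusuf free within 10:00–17:00: 11:15–11:40, 11:50–12:15, 12:35–13:25, 14:55–15:20.
Priya ∩ Yusuf: 11:15–11:25, 14:55–15:10, 15:15–15:20.
Common window lengths: 10, 15, 5 min; longest is 15.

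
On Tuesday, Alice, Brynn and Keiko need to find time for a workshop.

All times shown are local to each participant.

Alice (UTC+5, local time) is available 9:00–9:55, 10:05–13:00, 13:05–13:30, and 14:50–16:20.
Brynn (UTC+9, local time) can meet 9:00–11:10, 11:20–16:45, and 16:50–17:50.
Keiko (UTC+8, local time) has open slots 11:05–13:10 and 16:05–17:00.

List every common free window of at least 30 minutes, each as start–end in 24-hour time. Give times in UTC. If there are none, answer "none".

04:00–04:55

Alice → UTC: 04:00–04:55, 05:05–08:00, 08:05–08:30, 09:50–11:20.
Brynn → UTC: 00:00–02:10, 02:20–07:45, 07:50–08:50.
Keiko → UTC: 03:05–05:10, 08:05–09:00.
Alice ∩ Brynn: 04:00–04:55, 05:05–07:45, 07:50–08:00, 08:05–08:30.
Alice ∩ Brynn ∩ Keiko: 04:00–04:55, 05:05–05:10, 08:05–08:30.
Windows ≥ 30 min: 04:00–04:55.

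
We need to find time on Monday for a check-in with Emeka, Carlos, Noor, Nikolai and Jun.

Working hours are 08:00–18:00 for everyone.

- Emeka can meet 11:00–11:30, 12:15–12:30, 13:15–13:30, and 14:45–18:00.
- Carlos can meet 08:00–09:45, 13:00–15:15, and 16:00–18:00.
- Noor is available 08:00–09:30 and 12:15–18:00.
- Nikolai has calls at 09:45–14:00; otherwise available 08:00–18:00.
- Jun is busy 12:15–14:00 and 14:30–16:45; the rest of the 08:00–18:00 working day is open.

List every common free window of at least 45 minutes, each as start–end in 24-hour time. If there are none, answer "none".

Nikolai free within 08:00–18:00: 08:00–09:45, 14:00–18:00.
Jun free within 08:00–18:00: 08:00–12:15, 14:00–14:30, 16:45–18:00.
Emeka ∩ Carlos: 13:15–13:30, 14:45–15:15, 16:00–18:00.
Emeka ∩ Carlos ∩ Noor: 13:15–13:30, 14:45–15:15, 16:00–18:00.
Emeka ∩ Carlos ∩ Noor ∩ Nikolai: 14:45–15:15, 16:00–18:00.
Emeka ∩ Carlos ∩ Noor ∩ Nikolai ∩ Jun: 16:45–18:00.
Windows ≥ 45 min: 16:45–18:00.

16:45–18:00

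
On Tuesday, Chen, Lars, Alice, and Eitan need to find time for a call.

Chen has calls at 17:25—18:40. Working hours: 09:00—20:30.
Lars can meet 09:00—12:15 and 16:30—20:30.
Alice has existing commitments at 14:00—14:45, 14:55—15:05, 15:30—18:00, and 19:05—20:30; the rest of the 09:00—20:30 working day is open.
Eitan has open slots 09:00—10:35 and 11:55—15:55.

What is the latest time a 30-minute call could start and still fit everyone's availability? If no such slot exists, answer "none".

Chen free within 09:00–20:30: 09:00–17:25, 18:40–20:30.
Alice free within 09:00–20:30: 09:00–14:00, 14:45–14:55, 15:05–15:30, 18:00–19:05.
Chen ∩ Lars: 09:00–12:15, 16:30–17:25, 18:40–20:30.
Chen ∩ Lars ∩ Alice: 09:00–12:15, 18:40–19:05.
Chen ∩ Lars ∩ Alice ∩ Eitan: 09:00–10:35, 11:55–12:15.
Windows ≥ 30 min: 09:00–10:35.
Latest start in the last window 09:00–10:35 is 10:35 − 30 min = 10:05.

10:05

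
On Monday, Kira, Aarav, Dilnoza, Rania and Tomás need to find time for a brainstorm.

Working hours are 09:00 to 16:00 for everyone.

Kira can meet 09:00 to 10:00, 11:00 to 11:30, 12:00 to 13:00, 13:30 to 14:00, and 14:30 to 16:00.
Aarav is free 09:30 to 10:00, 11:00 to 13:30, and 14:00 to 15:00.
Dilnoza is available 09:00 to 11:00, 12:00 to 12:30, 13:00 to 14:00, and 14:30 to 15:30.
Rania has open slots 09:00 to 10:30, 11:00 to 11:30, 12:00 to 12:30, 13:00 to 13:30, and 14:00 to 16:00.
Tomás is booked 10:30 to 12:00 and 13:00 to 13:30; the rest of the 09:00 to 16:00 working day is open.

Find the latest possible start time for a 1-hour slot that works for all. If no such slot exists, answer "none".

Tomás free within 09:00–16:00: 09:00–10:30, 12:00–13:00, 13:30–16:00.
Kira ∩ Aarav: 09:30–10:00, 11:00–11:30, 12:00–13:00, 14:30–15:00.
Kira ∩ Aarav ∩ Dilnoza: 09:30–10:00, 12:00–12:30, 14:30–15:00.
Kira ∩ Aarav ∩ Dilnoza ∩ Rania: 09:30–10:00, 12:00–12:30, 14:30–15:00.
Kira ∩ Aarav ∩ Dilnoza ∩ Rania ∩ Tomás: 09:30–10:00, 12:00–12:30, 14:30–15:00.
Windows ≥ 60 min: (none).

none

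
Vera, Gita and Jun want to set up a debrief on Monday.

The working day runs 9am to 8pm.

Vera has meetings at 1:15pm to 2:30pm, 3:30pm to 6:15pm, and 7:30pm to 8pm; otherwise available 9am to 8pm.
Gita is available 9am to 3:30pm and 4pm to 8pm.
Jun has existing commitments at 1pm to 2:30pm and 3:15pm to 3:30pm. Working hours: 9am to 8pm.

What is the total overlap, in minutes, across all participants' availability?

Vera free within 09:00–20:00: 09:00–13:15, 14:30–15:30, 18:15–19:30.
Jun free within 09:00–20:00: 09:00–13:00, 14:30–15:15, 15:30–20:00.
Vera ∩ Gita: 09:00–13:15, 14:30–15:30, 18:15–19:30.
Vera ∩ Gita ∩ Jun: 09:00–13:00, 14:30–15:15, 18:15–19:30.
Total common minutes: 240 + 45 + 75 = 360.

360 minutes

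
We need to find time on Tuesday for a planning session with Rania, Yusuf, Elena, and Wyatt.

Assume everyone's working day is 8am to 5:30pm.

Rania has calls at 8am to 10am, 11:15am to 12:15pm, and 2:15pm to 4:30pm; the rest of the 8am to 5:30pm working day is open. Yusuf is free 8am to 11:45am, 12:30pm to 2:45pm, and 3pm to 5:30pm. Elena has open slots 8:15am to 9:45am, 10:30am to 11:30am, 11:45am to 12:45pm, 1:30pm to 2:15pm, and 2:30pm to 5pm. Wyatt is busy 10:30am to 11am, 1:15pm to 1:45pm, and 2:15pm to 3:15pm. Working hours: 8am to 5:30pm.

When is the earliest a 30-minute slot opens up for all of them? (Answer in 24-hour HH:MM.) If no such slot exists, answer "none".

Rania free within 08:00–17:30: 10:00–11:15, 12:15–14:15, 16:30–17:30.
Wyatt free within 08:00–17:30: 08:00–10:30, 11:00–13:15, 13:45–14:15, 15:15–17:30.
Rania ∩ Yusuf: 10:00–11:15, 12:30–14:15, 16:30–17:30.
Rania ∩ Yusuf ∩ Elena: 10:30–11:15, 12:30–12:45, 13:30–14:15, 16:30–17:00.
Rania ∩ Yusuf ∩ Elena ∩ Wyatt: 11:00–11:15, 12:30–12:45, 13:45–14:15, 16:30–17:00.
Windows ≥ 30 min: 13:45–14:15, 16:30–17:00.
Earliest such window starts at 13:45.

13:45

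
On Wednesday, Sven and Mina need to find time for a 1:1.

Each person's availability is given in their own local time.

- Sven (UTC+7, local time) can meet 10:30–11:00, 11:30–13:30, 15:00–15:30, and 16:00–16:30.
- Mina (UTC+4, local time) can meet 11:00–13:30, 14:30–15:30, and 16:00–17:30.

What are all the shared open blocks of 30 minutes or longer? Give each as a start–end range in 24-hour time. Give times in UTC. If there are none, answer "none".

Sven → UTC: 03:30–04:00, 04:30–06:30, 08:00–08:30, 09:00–09:30.
Mina → UTC: 07:00–09:30, 10:30–11:30, 12:00–13:30.
Sven ∩ Mina: 08:00–08:30, 09:00–09:30.
Windows ≥ 30 min: 08:00–08:30, 09:00–09:30.

08:00–08:30, 09:00–09:30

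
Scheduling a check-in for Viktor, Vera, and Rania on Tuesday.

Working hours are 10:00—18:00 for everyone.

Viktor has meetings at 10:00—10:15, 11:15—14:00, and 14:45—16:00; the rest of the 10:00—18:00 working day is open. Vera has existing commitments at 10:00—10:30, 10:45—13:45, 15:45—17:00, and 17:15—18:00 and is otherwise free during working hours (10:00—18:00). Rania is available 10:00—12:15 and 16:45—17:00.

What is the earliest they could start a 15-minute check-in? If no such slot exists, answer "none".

Viktor free within 10:00–18:00: 10:15–11:15, 14:00–14:45, 16:00–18:00.
Vera free within 10:00–18:00: 10:30–10:45, 13:45–15:45, 17:00–17:15.
Viktor ∩ Vera: 10:30–10:45, 14:00–14:45, 17:00–17:15.
Viktor ∩ Vera ∩ Rania: 10:30–10:45.
Windows ≥ 15 min: 10:30–10:45.
Earliest such window starts at 10:30.

10:30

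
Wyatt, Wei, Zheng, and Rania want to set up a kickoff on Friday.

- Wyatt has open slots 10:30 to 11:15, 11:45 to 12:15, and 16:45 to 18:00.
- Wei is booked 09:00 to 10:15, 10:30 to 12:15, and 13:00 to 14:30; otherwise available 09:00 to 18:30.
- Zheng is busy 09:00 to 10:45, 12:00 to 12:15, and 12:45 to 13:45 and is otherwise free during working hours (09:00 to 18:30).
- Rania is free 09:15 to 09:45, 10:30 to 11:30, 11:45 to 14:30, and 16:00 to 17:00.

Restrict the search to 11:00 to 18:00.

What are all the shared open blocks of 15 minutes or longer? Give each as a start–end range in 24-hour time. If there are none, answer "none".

Wei free within 09:00–18:30: 10:15–10:30, 12:15–13:00, 14:30–18:30.
Zheng free within 09:00–18:30: 10:45–12:00, 12:15–12:45, 13:45–18:30.
Wyatt ∩ Wei: 16:45–18:00.
Wyatt ∩ Wei ∩ Zheng: 16:45–18:00.
Wyatt ∩ Wei ∩ Zheng ∩ Rania: 16:45–17:00.
Restricted to 11:00–18:00: 16:45–17:00.
Windows ≥ 15 min: 16:45–17:00.

16:45–17:00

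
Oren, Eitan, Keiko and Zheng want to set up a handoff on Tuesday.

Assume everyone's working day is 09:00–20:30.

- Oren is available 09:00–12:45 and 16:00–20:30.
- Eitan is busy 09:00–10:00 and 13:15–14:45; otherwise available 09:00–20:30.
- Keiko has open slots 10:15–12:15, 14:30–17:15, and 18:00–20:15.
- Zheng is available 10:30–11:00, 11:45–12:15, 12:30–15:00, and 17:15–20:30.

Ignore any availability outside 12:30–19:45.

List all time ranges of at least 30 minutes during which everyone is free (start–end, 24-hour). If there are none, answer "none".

Eitan free within 09:00–20:30: 10:00–13:15, 14:45–20:30.
Oren ∩ Eitan: 10:00–12:45, 16:00–20:30.
Oren ∩ Eitan ∩ Keiko: 10:15–12:15, 16:00–17:15, 18:00–20:15.
Oren ∩ Eitan ∩ Keiko ∩ Zheng: 10:30–11:00, 11:45–12:15, 18:00–20:15.
Restricted to 12:30–19:45: 18:00–19:45.
Windows ≥ 30 min: 18:00–19:45.

18:00–19:45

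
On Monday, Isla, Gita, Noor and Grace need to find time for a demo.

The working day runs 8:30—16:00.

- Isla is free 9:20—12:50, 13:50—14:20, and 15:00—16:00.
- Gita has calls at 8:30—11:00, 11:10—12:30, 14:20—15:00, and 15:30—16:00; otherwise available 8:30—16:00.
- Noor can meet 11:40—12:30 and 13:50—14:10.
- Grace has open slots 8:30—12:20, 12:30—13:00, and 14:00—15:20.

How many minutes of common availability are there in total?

10 minutes

Gita free within 08:30–16:00: 11:00–11:10, 12:30–14:20, 15:00–15:30.
Isla ∩ Gita: 11:00–11:10, 12:30–12:50, 13:50–14:20, 15:00–15:30.
Isla ∩ Gita ∩ Noor: 13:50–14:10.
Isla ∩ Gita ∩ Noor ∩ Grace: 14:00–14:10.
Total common minutes: 10.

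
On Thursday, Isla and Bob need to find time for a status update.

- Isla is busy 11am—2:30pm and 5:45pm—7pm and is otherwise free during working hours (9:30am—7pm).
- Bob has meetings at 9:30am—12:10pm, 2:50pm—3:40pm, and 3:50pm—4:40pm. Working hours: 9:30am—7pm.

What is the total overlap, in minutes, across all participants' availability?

Isla free within 09:30–19:00: 09:30–11:00, 14:30–17:45.
Bob free within 09:30–19:00: 12:10–14:50, 15:40–15:50, 16:40–19:00.
Isla ∩ Bob: 14:30–14:50, 15:40–15:50, 16:40–17:45.
Total common minutes: 20 + 10 + 65 = 95.

95 minutes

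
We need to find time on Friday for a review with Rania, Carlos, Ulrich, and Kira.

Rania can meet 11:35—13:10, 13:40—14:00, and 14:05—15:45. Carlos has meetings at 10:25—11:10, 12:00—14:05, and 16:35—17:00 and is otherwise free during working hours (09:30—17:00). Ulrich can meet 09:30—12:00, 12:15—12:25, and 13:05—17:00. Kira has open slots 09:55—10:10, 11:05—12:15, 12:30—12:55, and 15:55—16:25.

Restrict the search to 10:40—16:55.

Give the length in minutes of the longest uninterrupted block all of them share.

25 minutes

Carlos free within 09:30–17:00: 09:30–10:25, 11:10–12:00, 14:05–16:35.
Rania ∩ Carlos: 11:35–12:00, 14:05–15:45.
Rania ∩ Carlos ∩ Ulrich: 11:35–12:00, 14:05–15:45.
Rania ∩ Carlos ∩ Ulrich ∩ Kira: 11:35–12:00.
Restricted to 10:40–16:55: 11:35–12:00.
Single common window of 25 minutes.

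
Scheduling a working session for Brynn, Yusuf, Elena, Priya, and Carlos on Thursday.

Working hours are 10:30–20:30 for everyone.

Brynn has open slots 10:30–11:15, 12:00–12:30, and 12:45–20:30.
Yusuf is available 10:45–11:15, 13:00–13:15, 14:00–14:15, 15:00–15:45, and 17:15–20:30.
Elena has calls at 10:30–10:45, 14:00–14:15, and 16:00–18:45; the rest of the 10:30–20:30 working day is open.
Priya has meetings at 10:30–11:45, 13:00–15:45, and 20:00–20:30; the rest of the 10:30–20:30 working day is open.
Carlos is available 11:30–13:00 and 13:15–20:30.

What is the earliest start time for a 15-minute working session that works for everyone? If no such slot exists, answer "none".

18:45

Elena free within 10:30–20:30: 10:45–14:00, 14:15–16:00, 18:45–20:30.
Priya free within 10:30–20:30: 11:45–13:00, 15:45–20:00.
Brynn ∩ Yusuf: 10:45–11:15, 13:00–13:15, 14:00–14:15, 15:00–15:45, 17:15–20:30.
Brynn ∩ Yusuf ∩ Elena: 10:45–11:15, 13:00–13:15, 15:00–15:45, 18:45–20:30.
Brynn ∩ Yusuf ∩ Elena ∩ Priya: 18:45–20:00.
Brynn ∩ Yusuf ∩ Elena ∩ Priya ∩ Carlos: 18:45–20:00.
Windows ≥ 15 min: 18:45–20:00.
Earliest such window starts at 18:45.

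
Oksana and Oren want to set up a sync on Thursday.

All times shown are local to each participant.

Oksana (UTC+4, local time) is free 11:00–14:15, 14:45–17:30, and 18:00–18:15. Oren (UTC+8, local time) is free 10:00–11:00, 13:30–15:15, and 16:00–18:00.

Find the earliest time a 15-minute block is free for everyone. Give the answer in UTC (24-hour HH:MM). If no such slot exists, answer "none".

Oksana → UTC: 07:00–10:15, 10:45–13:30, 14:00–14:15.
Oren → UTC: 02:00–03:00, 05:30–07:15, 08:00–10:00.
Oksana ∩ Oren: 07:00–07:15, 08:00–10:00.
Windows ≥ 15 min: 07:00–07:15, 08:00–10:00.
Earliest such window starts at 07:00.

07:00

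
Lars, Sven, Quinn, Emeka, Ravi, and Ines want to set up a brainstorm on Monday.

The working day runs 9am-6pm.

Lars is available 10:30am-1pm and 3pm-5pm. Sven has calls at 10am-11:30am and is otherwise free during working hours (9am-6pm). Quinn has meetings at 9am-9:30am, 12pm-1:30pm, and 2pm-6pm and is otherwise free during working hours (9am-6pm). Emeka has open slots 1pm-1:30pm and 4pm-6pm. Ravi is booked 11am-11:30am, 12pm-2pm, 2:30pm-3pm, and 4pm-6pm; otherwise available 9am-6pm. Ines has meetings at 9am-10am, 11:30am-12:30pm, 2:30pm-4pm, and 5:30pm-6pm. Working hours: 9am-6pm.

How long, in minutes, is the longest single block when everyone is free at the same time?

Sven free within 09:00–18:00: 09:00–10:00, 11:30–18:00.
Quinn free within 09:00–18:00: 09:30–12:00, 13:30–14:00.
Ravi free within 09:00–18:00: 09:00–11:00, 11:30–12:00, 14:00–14:30, 15:00–16:00.
Ines free within 09:00–18:00: 10:00–11:30, 12:30–14:30, 16:00–17:30.
Lars ∩ Sven: 11:30–13:00, 15:00–17:00.
Lars ∩ Sven ∩ Quinn: 11:30–12:00.
Lars ∩ Sven ∩ Quinn ∩ Emeka: (none).
Lars ∩ Sven ∩ Quinn ∩ Emeka ∩ Ravi: (none).
Lars ∩ Sven ∩ Quinn ∩ Emeka ∩ Ravi ∩ Ines: (none).
No common window.

0 minutes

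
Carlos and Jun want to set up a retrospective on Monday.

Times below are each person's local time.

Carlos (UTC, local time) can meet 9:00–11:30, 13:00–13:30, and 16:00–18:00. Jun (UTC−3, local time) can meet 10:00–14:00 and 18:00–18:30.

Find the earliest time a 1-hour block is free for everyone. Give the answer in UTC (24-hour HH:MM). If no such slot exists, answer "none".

Carlos → UTC: 09:00–11:30, 13:00–13:30, 16:00–18:00.
Jun → UTC: 13:00–17:00, 21:00–21:30.
Carlos ∩ Jun: 13:00–13:30, 16:00–17:00.
Windows ≥ 60 min: 16:00–17:00.
Earliest such window starts at 16:00.

16:00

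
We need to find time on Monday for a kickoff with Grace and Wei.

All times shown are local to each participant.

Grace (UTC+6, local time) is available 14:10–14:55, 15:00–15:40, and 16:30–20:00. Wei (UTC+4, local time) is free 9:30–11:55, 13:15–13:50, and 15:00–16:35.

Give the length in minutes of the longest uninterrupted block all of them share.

Grace → UTC: 08:10–08:55, 09:00–09:40, 10:30–14:00.
Wei → UTC: 05:30–07:55, 09:15–09:50, 11:00–12:35.
Grace ∩ Wei: 09:15–09:40, 11:00–12:35.
Common window lengths: 25, 95 min; longest is 95.

95 minutes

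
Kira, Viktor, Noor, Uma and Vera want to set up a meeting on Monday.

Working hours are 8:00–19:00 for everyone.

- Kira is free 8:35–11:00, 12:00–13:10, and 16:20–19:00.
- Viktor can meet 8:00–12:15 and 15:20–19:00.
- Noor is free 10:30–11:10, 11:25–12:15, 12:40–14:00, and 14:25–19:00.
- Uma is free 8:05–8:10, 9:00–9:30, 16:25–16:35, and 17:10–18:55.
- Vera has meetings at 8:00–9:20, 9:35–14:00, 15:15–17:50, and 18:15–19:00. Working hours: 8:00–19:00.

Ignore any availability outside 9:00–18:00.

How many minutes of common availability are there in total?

10 minutes

Vera free within 08:00–19:00: 09:20–09:35, 14:00–15:15, 17:50–18:15.
Kira ∩ Viktor: 08:35–11:00, 12:00–12:15, 16:20–19:00.
Kira ∩ Viktor ∩ Noor: 10:30–11:00, 12:00–12:15, 16:20–19:00.
Kira ∩ Viktor ∩ Noor ∩ Uma: 16:25–16:35, 17:10–18:55.
Kira ∩ Viktor ∩ Noor ∩ Uma ∩ Vera: 17:50–18:15.
Restricted to 09:00–18:00: 17:50–18:00.
Total common minutes: 10.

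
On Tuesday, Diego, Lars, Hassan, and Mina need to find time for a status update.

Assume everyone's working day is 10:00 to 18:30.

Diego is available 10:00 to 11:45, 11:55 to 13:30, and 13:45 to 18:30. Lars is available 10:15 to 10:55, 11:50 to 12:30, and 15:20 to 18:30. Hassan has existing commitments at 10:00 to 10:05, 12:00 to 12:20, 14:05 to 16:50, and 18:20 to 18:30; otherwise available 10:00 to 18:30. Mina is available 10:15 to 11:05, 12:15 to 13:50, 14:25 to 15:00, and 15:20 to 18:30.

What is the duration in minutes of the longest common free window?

90 minutes

Hassan free within 10:00–18:30: 10:05–12:00, 12:20–14:05, 16:50–18:20.
Diego ∩ Lars: 10:15–10:55, 11:55–12:30, 15:20–18:30.
Diego ∩ Lars ∩ Hassan: 10:15–10:55, 11:55–12:00, 12:20–12:30, 16:50–18:20.
Diego ∩ Lars ∩ Hassan ∩ Mina: 10:15–10:55, 12:20–12:30, 16:50–18:20.
Common window lengths: 40, 10, 90 min; longest is 90.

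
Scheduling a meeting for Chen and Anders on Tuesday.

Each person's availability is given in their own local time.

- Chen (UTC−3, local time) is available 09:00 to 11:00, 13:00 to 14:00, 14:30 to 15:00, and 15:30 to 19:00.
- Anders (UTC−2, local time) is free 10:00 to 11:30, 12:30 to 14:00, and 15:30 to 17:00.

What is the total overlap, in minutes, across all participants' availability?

Chen → UTC: 12:00–14:00, 16:00–17:00, 17:30–18:00, 18:30–22:00.
Anders → UTC: 12:00–13:30, 14:30–16:00, 17:30–19:00.
Chen ∩ Anders: 12:00–13:30, 17:30–18:00, 18:30–19:00.
Total common minutes: 90 + 30 + 30 = 150.

150 minutes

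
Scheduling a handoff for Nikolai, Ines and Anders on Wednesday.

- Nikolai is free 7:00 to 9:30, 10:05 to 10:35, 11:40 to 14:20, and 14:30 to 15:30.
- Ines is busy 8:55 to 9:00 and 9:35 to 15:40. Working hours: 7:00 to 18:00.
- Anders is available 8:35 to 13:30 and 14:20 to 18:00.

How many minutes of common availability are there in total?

Ines free within 07:00–18:00: 07:00–08:55, 09:00–09:35, 15:40–18:00.
Nikolai ∩ Ines: 07:00–08:55, 09:00–09:30.
Nikolai ∩ Ines ∩ Anders: 08:35–08:55, 09:00–09:30.
Total common minutes: 20 + 30 = 50.

50 minutes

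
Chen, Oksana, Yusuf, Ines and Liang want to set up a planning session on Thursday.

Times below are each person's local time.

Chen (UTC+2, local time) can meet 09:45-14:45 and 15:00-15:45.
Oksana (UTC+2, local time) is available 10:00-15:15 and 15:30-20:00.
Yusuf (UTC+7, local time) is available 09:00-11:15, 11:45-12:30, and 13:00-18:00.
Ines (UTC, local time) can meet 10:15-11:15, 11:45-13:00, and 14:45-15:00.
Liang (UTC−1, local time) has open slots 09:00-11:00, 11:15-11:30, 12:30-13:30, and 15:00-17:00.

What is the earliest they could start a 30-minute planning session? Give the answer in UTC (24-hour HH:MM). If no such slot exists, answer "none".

Chen → UTC: 07:45–12:45, 13:00–13:45.
Oksana → UTC: 08:00–13:15, 13:30–18:00.
Yusuf → UTC: 02:00–04:15, 04:45–05:30, 06:00–11:00.
Ines → UTC: 10:15–11:15, 11:45–13:00, 14:45–15:00.
Liang → UTC: 10:00–12:00, 12:15–12:30, 13:30–14:30, 16:00–18:00.
Chen ∩ Oksana: 08:00–12:45, 13:00–13:15, 13:30–13:45.
Chen ∩ Oksana ∩ Yusuf: 08:00–11:00.
Chen ∩ Oksana ∩ Yusuf ∩ Ines: 10:15–11:00.
Chen ∩ Oksana ∩ Yusuf ∩ Ines ∩ Liang: 10:15–11:00.
Windows ≥ 30 min: 10:15–11:00.
Earliest such window starts at 10:15.

10:15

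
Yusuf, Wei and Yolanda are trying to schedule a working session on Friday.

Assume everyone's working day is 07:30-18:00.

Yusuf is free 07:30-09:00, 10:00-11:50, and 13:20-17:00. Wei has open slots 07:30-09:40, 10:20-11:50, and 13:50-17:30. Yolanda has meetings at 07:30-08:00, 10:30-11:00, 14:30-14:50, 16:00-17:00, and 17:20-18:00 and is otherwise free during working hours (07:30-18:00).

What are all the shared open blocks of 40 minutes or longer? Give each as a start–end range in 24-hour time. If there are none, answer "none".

08:00–09:00, 11:00–11:50, 13:50–14:30, 14:50–16:00

Yolanda free within 07:30–18:00: 08:00–10:30, 11:00–14:30, 14:50–16:00, 17:00–17:20.
Yusuf ∩ Wei: 07:30–09:00, 10:20–11:50, 13:50–17:00.
Yusuf ∩ Wei ∩ Yolanda: 08:00–09:00, 10:20–10:30, 11:00–11:50, 13:50–14:30, 14:50–16:00.
Windows ≥ 40 min: 08:00–09:00, 11:00–11:50, 13:50–14:30, 14:50–16:00.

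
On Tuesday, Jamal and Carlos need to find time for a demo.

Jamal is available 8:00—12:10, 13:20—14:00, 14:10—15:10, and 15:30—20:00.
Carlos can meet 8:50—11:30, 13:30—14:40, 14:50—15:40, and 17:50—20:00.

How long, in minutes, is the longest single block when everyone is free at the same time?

160 minutes

Jamal ∩ Carlos: 08:50–11:30, 13:30–14:00, 14:10–14:40, 14:50–15:10, 15:30–15:40, 17:50–20:00.
Common window lengths: 160, 30, 30, 20, 10, 130 min; longest is 160.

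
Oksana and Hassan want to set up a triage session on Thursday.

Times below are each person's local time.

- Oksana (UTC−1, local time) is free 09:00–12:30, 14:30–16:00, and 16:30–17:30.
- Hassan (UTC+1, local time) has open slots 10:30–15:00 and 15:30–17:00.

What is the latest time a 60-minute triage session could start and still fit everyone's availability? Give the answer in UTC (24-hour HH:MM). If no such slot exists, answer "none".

12:30

Oksana → UTC: 10:00–13:30, 15:30–17:00, 17:30–18:30.
Hassan → UTC: 09:30–14:00, 14:30–16:00.
Oksana ∩ Hassan: 10:00–13:30, 15:30–16:00.
Windows ≥ 60 min: 10:00–13:30.
Latest start in the last window 10:00–13:30 is 13:30 − 60 min = 12:30.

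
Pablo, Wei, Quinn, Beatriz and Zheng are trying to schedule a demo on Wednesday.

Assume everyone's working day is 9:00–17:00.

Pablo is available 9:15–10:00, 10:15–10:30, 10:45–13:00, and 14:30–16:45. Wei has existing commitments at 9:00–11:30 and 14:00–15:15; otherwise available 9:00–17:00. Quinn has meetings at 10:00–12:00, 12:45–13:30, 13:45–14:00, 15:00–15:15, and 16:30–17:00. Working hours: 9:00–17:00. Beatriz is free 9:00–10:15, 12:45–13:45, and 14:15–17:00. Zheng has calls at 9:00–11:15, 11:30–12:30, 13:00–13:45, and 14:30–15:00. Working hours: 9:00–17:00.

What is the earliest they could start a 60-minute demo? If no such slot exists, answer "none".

15:15

Wei free within 09:00–17:00: 11:30–14:00, 15:15–17:00.
Quinn free within 09:00–17:00: 09:00–10:00, 12:00–12:45, 13:30–13:45, 14:00–15:00, 15:15–16:30.
Zheng free within 09:00–17:00: 11:15–11:30, 12:30–13:00, 13:45–14:30, 15:00–17:00.
Pablo ∩ Wei: 11:30–13:00, 15:15–16:45.
Pablo ∩ Wei ∩ Quinn: 12:00–12:45, 15:15–16:30.
Pablo ∩ Wei ∩ Quinn ∩ Beatriz: 15:15–16:30.
Pablo ∩ Wei ∩ Quinn ∩ Beatriz ∩ Zheng: 15:15–16:30.
Windows ≥ 60 min: 15:15–16:30.
Earliest such window starts at 15:15.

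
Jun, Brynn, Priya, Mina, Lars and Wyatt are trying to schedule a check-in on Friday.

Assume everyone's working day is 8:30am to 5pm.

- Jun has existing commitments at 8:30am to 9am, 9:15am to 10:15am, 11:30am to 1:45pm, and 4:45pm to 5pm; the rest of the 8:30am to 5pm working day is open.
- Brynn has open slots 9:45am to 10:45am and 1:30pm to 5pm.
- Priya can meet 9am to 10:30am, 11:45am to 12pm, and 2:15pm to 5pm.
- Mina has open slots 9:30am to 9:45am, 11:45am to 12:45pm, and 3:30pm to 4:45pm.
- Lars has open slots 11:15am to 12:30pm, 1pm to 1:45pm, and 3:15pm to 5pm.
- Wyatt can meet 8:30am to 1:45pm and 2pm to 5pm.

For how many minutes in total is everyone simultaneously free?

Jun free within 08:30–17:00: 09:00–09:15, 10:15–11:30, 13:45–16:45.
Jun ∩ Brynn: 10:15–10:45, 13:45–16:45.
Jun ∩ Brynn ∩ Priya: 10:15–10:30, 14:15–16:45.
Jun ∩ Brynn ∩ Priya ∩ Mina: 15:30–16:45.
Jun ∩ Brynn ∩ Priya ∩ Mina ∩ Lars: 15:30–16:45.
Jun ∩ Brynn ∩ Priya ∩ Mina ∩ Lars ∩ Wyatt: 15:30–16:45.
Total common minutes: 75.

75 minutes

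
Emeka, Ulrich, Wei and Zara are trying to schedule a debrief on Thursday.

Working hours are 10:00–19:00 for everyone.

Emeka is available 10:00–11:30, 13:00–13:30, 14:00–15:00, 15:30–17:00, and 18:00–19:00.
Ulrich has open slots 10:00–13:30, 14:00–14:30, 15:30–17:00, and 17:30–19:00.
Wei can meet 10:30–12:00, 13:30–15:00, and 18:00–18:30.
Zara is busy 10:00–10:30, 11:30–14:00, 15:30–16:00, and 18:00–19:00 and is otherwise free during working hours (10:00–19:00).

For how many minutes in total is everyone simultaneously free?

Zara free within 10:00–19:00: 10:30–11:30, 14:00–15:30, 16:00–18:00.
Emeka ∩ Ulrich: 10:00–11:30, 13:00–13:30, 14:00–14:30, 15:30–17:00, 18:00–19:00.
Emeka ∩ Ulrich ∩ Wei: 10:30–11:30, 14:00–14:30, 18:00–18:30.
Emeka ∩ Ulrich ∩ Wei ∩ Zara: 10:30–11:30, 14:00–14:30.
Total common minutes: 60 + 30 = 90.

90 minutes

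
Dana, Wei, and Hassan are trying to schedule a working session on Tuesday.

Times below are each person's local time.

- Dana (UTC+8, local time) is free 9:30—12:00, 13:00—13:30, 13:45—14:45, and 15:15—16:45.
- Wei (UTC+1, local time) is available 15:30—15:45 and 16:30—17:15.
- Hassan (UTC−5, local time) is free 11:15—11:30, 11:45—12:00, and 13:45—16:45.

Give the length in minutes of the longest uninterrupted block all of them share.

0 minutes

Dana → UTC: 01:30–04:00, 05:00–05:30, 05:45–06:45, 07:15–08:45.
Wei → UTC: 14:30–14:45, 15:30–16:15.
Hassan → UTC: 16:15–16:30, 16:45–17:00, 18:45–21:45.
Dana ∩ Wei: (none).
Dana ∩ Wei ∩ Hassan: (none).
No common window.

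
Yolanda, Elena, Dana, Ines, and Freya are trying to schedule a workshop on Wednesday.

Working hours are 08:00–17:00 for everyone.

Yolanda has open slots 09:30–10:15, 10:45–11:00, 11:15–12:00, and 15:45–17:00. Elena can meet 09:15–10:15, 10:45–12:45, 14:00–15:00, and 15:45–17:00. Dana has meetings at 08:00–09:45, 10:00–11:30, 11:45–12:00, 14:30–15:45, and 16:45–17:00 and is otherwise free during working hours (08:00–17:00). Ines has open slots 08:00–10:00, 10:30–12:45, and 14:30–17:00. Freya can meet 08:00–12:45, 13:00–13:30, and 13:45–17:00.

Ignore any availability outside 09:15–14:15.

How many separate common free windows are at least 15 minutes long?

2

Dana free within 08:00–17:00: 09:45–10:00, 11:30–11:45, 12:00–14:30, 15:45–16:45.
Yolanda ∩ Elena: 09:30–10:15, 10:45–11:00, 11:15–12:00, 15:45–17:00.
Yolanda ∩ Elena ∩ Dana: 09:45–10:00, 11:30–11:45, 15:45–16:45.
Yolanda ∩ Elena ∩ Dana ∩ Ines: 09:45–10:00, 11:30–11:45, 15:45–16:45.
Yolanda ∩ Elena ∩ Dana ∩ Ines ∩ Freya: 09:45–10:00, 11:30–11:45, 15:45–16:45.
Restricted to 09:15–14:15: 09:45–10:00, 11:30–11:45.
Windows ≥ 15 min: 09:45–10:00, 11:30–11:45.
That's 2 windows.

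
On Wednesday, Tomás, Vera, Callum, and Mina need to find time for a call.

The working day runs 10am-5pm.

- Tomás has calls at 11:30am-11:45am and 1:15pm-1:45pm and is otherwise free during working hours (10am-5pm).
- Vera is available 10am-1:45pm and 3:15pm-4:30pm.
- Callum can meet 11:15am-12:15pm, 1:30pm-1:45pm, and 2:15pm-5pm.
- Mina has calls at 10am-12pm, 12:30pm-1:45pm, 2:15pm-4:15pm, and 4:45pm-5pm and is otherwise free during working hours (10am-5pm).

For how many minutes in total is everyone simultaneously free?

30 minutes

Tomás free within 10:00–17:00: 10:00–11:30, 11:45–13:15, 13:45–17:00.
Mina free within 10:00–17:00: 12:00–12:30, 13:45–14:15, 16:15–16:45.
Tomás ∩ Vera: 10:00–11:30, 11:45–13:15, 15:15–16:30.
Tomás ∩ Vera ∩ Callum: 11:15–11:30, 11:45–12:15, 15:15–16:30.
Tomás ∩ Vera ∩ Callum ∩ Mina: 12:00–12:15, 16:15–16:30.
Total common minutes: 15 + 15 = 30.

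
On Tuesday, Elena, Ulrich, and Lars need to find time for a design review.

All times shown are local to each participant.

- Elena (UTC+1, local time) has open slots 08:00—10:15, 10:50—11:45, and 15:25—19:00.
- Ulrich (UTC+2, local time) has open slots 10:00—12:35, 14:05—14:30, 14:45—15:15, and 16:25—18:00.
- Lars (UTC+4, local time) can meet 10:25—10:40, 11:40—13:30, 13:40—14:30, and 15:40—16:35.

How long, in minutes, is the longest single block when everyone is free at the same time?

Elena → UTC: 07:00–09:15, 09:50–10:45, 14:25–18:00.
Ulrich → UTC: 08:00–10:35, 12:05–12:30, 12:45–13:15, 14:25–16:00.
Lars → UTC: 06:25–06:40, 07:40–09:30, 09:40–10:30, 11:40–12:35.
Elena ∩ Ulrich: 08:00–09:15, 09:50–10:35, 14:25–16:00.
Elena ∩ Ulrich ∩ Lars: 08:00–09:15, 09:50–10:30.
Common window lengths: 75, 40 min; longest is 75.

75 minutes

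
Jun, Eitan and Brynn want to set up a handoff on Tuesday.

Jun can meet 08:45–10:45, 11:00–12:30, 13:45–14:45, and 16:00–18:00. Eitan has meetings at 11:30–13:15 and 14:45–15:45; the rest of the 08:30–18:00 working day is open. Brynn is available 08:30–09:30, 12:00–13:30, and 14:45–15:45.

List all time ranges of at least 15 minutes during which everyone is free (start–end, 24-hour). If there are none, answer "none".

08:45–09:30

Eitan free within 08:30–18:00: 08:30–11:30, 13:15–14:45, 15:45–18:00.
Jun ∩ Eitan: 08:45–10:45, 11:00–11:30, 13:45–14:45, 16:00–18:00.
Jun ∩ Eitan ∩ Brynn: 08:45–09:30.
Windows ≥ 15 min: 08:45–09:30.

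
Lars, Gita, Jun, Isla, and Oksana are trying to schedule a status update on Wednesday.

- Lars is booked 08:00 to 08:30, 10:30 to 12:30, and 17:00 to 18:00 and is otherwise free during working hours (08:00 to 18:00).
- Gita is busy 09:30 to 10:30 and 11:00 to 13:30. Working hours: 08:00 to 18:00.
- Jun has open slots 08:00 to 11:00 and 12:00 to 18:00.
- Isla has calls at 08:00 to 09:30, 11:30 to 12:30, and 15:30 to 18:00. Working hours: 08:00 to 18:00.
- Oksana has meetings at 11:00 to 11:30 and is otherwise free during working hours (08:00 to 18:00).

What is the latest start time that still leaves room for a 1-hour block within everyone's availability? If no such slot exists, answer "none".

Lars free within 08:00–18:00: 08:30–10:30, 12:30–17:00.
Gita free within 08:00–18:00: 08:00–09:30, 10:30–11:00, 13:30–18:00.
Isla free within 08:00–18:00: 09:30–11:30, 12:30–15:30.
Oksana free within 08:00–18:00: 08:00–11:00, 11:30–18:00.
Lars ∩ Gita: 08:30–09:30, 13:30–17:00.
Lars ∩ Gita ∩ Jun: 08:30–09:30, 13:30–17:00.
Lars ∩ Gita ∩ Jun ∩ Isla: 13:30–15:30.
Lars ∩ Gita ∩ Jun ∩ Isla ∩ Oksana: 13:30–15:30.
Windows ≥ 60 min: 13:30–15:30.
Latest start in the last window 13:30–15:30 is 15:30 − 60 min = 14:30.

14:30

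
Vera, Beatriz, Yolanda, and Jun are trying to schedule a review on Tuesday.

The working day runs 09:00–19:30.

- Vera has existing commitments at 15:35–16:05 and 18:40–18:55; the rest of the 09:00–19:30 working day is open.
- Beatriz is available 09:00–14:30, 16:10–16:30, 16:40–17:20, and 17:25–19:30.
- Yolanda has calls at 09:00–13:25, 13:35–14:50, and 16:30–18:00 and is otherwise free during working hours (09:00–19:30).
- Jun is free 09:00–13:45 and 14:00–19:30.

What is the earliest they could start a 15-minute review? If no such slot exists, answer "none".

16:10

Vera free within 09:00–19:30: 09:00–15:35, 16:05–18:40, 18:55–19:30.
Yolanda free within 09:00–19:30: 13:25–13:35, 14:50–16:30, 18:00–19:30.
Vera ∩ Beatriz: 09:00–14:30, 16:10–16:30, 16:40–17:20, 17:25–18:40, 18:55–19:30.
Vera ∩ Beatriz ∩ Yolanda: 13:25–13:35, 16:10–16:30, 18:00–18:40, 18:55–19:30.
Vera ∩ Beatriz ∩ Yolanda ∩ Jun: 13:25–13:35, 16:10–16:30, 18:00–18:40, 18:55–19:30.
Windows ≥ 15 min: 16:10–16:30, 18:00–18:40, 18:55–19:30.
Earliest such window starts at 16:10.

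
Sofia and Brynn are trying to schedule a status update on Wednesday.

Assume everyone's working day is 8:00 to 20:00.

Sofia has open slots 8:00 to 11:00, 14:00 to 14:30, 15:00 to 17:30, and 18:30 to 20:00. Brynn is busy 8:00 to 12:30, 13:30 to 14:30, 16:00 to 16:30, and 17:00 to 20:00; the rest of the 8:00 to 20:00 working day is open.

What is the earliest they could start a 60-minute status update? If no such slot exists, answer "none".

Brynn free within 08:00–20:00: 12:30–13:30, 14:30–16:00, 16:30–17:00.
Sofia ∩ Brynn: 15:00–16:00, 16:30–17:00.
Windows ≥ 60 min: 15:00–16:00.
Earliest such window starts at 15:00.

15:00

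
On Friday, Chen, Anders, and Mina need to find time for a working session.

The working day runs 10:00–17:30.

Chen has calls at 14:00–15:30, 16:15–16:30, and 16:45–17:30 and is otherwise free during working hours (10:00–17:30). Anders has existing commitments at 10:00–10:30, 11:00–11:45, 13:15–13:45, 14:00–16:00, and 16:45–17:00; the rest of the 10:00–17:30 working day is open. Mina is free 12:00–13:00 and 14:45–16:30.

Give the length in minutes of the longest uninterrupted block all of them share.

60 minutes

Chen free within 10:00–17:30: 10:00–14:00, 15:30–16:15, 16:30–16:45.
Anders free within 10:00–17:30: 10:30–11:00, 11:45–13:15, 13:45–14:00, 16:00–16:45, 17:00–17:30.
Chen ∩ Anders: 10:30–11:00, 11:45–13:15, 13:45–14:00, 16:00–16:15, 16:30–16:45.
Chen ∩ Anders ∩ Mina: 12:00–13:00, 16:00–16:15.
Common window lengths: 60, 15 min; longest is 60.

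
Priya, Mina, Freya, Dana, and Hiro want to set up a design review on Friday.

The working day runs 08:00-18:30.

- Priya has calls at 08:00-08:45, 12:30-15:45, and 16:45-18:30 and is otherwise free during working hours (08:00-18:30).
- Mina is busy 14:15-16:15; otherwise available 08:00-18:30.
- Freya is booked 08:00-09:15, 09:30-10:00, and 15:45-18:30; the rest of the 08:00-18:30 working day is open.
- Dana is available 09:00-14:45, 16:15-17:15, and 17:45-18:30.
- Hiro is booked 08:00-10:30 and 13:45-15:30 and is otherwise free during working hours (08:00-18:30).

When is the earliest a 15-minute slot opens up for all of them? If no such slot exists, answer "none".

Priya free within 08:00–18:30: 08:45–12:30, 15:45–16:45.
Mina free within 08:00–18:30: 08:00–14:15, 16:15–18:30.
Freya free within 08:00–18:30: 09:15–09:30, 10:00–15:45.
Hiro free within 08:00–18:30: 10:30–13:45, 15:30–18:30.
Priya ∩ Mina: 08:45–12:30, 16:15–16:45.
Priya ∩ Mina ∩ Freya: 09:15–09:30, 10:00–12:30.
Priya ∩ Mina ∩ Freya ∩ Dana: 09:15–09:30, 10:00–12:30.
Priya ∩ Mina ∩ Freya ∩ Dana ∩ Hiro: 10:30–12:30.
Windows ≥ 15 min: 10:30–12:30.
Earliest such window starts at 10:30.

10:30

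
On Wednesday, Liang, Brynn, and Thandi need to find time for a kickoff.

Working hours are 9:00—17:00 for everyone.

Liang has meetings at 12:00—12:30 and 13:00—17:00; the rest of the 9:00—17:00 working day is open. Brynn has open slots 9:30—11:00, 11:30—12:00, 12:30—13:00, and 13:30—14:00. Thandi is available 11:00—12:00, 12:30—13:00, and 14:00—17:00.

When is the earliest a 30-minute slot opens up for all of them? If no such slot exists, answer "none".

11:30

Liang free within 09:00–17:00: 09:00–12:00, 12:30–13:00.
Liang ∩ Brynn: 09:30–11:00, 11:30–12:00, 12:30–13:00.
Liang ∩ Brynn ∩ Thandi: 11:30–12:00, 12:30–13:00.
Windows ≥ 30 min: 11:30–12:00, 12:30–13:00.
Earliest such window starts at 11:30.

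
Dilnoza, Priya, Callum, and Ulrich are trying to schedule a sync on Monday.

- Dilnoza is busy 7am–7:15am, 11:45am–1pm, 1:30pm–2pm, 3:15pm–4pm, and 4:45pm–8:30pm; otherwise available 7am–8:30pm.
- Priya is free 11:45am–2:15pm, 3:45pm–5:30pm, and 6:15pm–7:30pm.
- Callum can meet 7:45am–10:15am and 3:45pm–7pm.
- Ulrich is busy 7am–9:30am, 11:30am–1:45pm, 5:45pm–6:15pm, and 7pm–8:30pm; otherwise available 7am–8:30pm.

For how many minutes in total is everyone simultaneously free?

45 minutes

Dilnoza free within 07:00–20:30: 07:15–11:45, 13:00–13:30, 14:00–15:15, 16:00–16:45.
Ulrich free within 07:00–20:30: 09:30–11:30, 13:45–17:45, 18:15–19:00.
Dilnoza ∩ Priya: 13:00–13:30, 14:00–14:15, 16:00–16:45.
Dilnoza ∩ Priya ∩ Callum: 16:00–16:45.
Dilnoza ∩ Priya ∩ Callum ∩ Ulrich: 16:00–16:45.
Total common minutes: 45.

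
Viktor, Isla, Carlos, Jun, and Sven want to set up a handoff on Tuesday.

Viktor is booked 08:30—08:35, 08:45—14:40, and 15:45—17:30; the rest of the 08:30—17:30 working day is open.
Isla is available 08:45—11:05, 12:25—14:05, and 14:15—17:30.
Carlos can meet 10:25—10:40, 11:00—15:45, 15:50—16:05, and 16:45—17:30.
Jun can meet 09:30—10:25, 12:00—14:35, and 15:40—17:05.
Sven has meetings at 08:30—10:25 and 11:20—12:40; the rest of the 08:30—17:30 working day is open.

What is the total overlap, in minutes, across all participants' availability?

5 minutes

Viktor free within 08:30–17:30: 08:35–08:45, 14:40–15:45.
Sven free within 08:30–17:30: 10:25–11:20, 12:40–17:30.
Viktor ∩ Isla: 14:40–15:45.
Viktor ∩ Isla ∩ Carlos: 14:40–15:45.
Viktor ∩ Isla ∩ Carlos ∩ Jun: 15:40–15:45.
Viktor ∩ Isla ∩ Carlos ∩ Jun ∩ Sven: 15:40–15:45.
Total common minutes: 5.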